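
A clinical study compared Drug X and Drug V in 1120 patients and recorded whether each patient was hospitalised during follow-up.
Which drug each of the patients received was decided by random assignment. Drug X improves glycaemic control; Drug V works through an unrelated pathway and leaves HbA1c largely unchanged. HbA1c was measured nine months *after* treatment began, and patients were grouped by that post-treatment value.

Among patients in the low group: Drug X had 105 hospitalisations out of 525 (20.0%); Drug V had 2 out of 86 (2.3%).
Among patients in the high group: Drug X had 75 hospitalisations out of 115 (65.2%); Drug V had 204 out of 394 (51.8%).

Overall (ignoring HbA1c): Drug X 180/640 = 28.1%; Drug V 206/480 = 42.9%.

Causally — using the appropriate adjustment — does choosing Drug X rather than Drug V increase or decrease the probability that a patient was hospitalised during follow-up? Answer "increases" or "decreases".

The stratified and pooled comparisons disagree (Drug V wins within each HbA1c; Drug X wins overall), so the answer turns on the causal role of HbA1c.
Because the drug influences HbA1c, HbA1c is a post-treatment mediator, not a confounder. Stratifying on it would bias the estimate; the causal effect is the crude pooled difference.
Pooled: Drug X 28.1% vs Drug V 42.9%; Drug X is lower overall.

decreases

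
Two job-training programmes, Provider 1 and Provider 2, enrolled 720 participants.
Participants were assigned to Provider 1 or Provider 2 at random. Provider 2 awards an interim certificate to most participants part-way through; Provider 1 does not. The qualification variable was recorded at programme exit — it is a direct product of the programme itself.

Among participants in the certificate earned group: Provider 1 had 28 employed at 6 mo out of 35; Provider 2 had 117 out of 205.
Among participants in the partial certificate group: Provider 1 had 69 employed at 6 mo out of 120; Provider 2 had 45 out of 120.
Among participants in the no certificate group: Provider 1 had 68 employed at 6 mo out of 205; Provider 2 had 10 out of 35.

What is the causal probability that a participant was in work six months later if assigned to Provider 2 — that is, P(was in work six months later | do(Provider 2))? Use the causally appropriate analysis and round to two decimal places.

0.48

Qualification attained during the programme is recorded after the programme and is itself shifted by it — it sits on the causal path from programme to outcome. Conditioning on a mediator would strip out part of the effect we want; the pooled comparison gives the total causal effect.
So P(outcome | do(Provider 2)) is just the pooled rate for Provider 2: 172/360 = 0.478.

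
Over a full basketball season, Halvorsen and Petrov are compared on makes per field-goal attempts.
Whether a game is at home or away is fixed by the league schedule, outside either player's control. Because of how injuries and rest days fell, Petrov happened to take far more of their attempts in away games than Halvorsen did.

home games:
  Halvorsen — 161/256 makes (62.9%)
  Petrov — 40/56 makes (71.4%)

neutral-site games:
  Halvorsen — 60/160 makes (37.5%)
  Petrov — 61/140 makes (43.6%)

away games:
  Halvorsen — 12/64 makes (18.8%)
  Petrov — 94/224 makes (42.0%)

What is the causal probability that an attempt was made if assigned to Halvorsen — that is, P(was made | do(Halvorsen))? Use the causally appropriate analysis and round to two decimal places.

0.40

Since game venue is a pre-existing factor (not a product of the player) and it affects the outcome on its own, it is a confounder. The stratified rates, not the pooled rate, identify the causal effect.
Standardising Halvorsen to the population game venue mix: 0.347·161/256 + 0.333·60/160 + 0.320·12/64 = 0.403.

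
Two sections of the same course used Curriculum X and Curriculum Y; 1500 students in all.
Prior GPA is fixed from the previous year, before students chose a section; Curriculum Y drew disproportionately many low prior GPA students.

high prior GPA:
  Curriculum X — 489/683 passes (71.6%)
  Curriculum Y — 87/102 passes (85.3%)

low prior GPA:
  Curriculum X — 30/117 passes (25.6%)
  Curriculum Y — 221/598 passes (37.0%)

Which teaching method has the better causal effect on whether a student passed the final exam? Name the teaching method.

Curriculum Y

Here prior GPA band is a common cause — it drives both which teaching method a case falls under and the outcome. The crude comparison mixes populations; the stratum-specific rates are the causally relevant ones.
Within each level — high prior GPA: 71.6% vs 85.3%; low prior GPA: 25.6% vs 37.0% — Curriculum Y is higher every time.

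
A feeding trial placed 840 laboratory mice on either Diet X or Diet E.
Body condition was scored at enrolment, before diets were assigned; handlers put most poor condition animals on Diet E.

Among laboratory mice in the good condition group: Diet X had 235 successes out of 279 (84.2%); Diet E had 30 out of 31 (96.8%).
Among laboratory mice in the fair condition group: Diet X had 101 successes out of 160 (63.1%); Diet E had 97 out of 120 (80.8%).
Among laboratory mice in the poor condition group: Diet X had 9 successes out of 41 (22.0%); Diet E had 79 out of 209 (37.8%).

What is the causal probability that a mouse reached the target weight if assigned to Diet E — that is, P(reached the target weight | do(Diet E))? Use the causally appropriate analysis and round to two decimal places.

The imbalance in starting body condition arose from how laboratory mice were allocated, not from anything the diet did; and starting body condition independently affects the outcome. The pooled gap is confounded — condition on starting body condition.
Standardising Diet E to the population starting body condition mix: 0.369·30/31 + 0.333·97/120 + 0.298·79/209 = 0.739.

0.74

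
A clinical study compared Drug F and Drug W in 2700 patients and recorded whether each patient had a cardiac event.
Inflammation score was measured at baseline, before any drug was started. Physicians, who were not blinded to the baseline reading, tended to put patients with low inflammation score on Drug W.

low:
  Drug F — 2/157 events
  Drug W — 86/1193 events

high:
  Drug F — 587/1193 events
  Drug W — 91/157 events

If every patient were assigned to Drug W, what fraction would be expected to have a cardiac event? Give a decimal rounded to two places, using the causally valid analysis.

Inflammation score differs across drugs for reasons unrelated to any effect of the drug itself, and it separately predicts the outcome — a classic confounder. We must compare within inflammation score levels.
Standardising Drug W to the population inflammation score mix: 0.500·86/1193 + 0.500·91/157 = 0.326.

0.33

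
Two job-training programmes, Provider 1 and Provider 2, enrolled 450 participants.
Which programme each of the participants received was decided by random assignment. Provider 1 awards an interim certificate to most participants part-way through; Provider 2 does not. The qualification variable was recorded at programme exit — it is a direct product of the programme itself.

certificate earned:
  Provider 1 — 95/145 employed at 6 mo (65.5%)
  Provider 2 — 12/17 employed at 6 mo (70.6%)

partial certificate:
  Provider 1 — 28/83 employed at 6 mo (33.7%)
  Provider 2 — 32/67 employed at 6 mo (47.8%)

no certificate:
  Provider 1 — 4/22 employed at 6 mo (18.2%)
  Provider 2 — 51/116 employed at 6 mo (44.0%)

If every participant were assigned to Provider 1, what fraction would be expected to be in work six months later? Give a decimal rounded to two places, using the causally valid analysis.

0.51

The qualification attained during the programme-specific comparison favours Provider 2 throughout, but the pooled figures favour Provider 1. The question is whether to condition on qualification attained during the programme.
The distribution of qualification attained during the programme is itself part of what the programme does — it is an intermediate outcome. Holding it fixed would remove that part of the effect; the total effect is the pooled difference.
So P(outcome | do(Provider 1)) is just the pooled rate for Provider 1: 127/250 = 0.508.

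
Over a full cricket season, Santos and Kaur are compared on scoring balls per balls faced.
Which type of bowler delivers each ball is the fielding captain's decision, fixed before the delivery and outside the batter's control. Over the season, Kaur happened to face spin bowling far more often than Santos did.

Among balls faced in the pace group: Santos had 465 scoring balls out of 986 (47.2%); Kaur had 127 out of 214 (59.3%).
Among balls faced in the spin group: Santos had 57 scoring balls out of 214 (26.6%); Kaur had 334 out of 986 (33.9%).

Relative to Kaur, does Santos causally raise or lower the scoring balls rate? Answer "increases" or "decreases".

The imbalance in bowling type arose from how balls faced were allocated, not from anything the player did; and bowling type independently affects the outcome. The pooled gap is confounded — condition on bowling type.
Within each level — pace: 47.2% vs 59.3%; spin: 26.6% vs 33.9% — Kaur is higher every time.

decreases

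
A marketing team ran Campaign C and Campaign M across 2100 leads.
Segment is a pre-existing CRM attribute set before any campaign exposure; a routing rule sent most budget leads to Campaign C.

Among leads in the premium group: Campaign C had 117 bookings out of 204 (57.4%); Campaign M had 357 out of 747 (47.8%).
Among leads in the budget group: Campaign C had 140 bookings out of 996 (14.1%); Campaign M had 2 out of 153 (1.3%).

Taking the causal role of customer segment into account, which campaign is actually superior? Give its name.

Campaign C

Customer segment satisfies the back-door criterion: it is not a descendant of the campaign, and it blocks the spurious path from campaign to outcome. Adjusting for it (i.e., using the within-customer segment rates) gives the causal effect.
Within each level — premium: 57.4% vs 47.8%; budget: 14.1% vs 1.3% — Campaign C is higher every time.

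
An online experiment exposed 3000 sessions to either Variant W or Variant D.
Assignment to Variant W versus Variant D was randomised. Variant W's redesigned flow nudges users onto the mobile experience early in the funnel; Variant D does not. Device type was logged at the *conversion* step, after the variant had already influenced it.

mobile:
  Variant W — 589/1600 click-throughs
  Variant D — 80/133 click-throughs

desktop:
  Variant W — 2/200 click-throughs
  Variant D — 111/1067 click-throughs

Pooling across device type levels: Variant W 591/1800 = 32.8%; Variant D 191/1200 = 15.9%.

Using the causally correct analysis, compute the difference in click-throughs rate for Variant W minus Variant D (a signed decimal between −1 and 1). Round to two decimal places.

The stratified and pooled comparisons disagree (Variant D wins within each device type; Variant W wins overall), so the answer turns on the causal role of device type.
Device type is recorded after the variant and is itself shifted by it — it sits on the causal path from variant to outcome. Conditioning on a mediator would strip out part of the effect we want; the pooled comparison gives the total causal effect.
The causal difference is the pooled difference: 0.328 − 0.159 = +0.169.

+0.17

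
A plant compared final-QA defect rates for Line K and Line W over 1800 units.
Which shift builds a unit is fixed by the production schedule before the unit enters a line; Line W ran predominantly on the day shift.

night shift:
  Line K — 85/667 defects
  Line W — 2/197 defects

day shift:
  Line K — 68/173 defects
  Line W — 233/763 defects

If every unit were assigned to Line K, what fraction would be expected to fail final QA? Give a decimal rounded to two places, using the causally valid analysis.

Since shift is a pre-existing factor (not a product of the line) and it affects the outcome on its own, it is a confounder. The stratified rates, not the pooled rate, identify the causal effect.
Standardising Line K to the population shift mix: 0.480·85/667 + 0.520·68/173 = 0.266.

0.27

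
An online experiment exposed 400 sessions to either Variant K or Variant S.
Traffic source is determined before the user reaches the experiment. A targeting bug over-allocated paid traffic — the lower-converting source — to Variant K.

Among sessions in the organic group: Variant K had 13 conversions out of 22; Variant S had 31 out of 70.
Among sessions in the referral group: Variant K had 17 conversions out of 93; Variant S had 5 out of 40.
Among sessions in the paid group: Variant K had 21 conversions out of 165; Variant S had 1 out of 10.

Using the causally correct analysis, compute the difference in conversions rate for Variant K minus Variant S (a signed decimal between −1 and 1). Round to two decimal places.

+0.07

The traffic source-specific comparison favours Variant K throughout, but the pooled figures favour Variant S. The question is whether to condition on traffic source.
Since traffic source is a pre-existing factor (not a product of the variant) and it affects the outcome on its own, it is a confounder. The stratified rates, not the pooled rate, identify the causal effect.
Adjusting over the population distribution of traffic source: 0.230·(0.591−0.443) + 0.333·(0.183−0.125) + 0.438·(0.127−0.100) = +0.065.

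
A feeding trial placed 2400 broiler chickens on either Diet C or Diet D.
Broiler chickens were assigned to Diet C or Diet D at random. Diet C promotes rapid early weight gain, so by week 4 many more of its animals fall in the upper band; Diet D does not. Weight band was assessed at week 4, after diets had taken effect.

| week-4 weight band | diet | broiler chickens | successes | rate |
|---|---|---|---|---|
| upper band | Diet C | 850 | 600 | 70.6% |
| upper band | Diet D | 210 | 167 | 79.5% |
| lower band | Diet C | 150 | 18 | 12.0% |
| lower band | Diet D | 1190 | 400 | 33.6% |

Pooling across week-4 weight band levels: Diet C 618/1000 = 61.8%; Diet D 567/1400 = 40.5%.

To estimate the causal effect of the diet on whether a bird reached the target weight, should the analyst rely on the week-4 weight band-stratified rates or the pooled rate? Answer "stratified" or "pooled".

pooled

The distribution of week-4 weight band is itself part of what the diet does — it is an intermediate outcome. Holding it fixed would remove that part of the effect; the total effect is the pooled difference.
Pooled: Diet C 61.8% vs Diet D 40.5%; Diet C is higher overall.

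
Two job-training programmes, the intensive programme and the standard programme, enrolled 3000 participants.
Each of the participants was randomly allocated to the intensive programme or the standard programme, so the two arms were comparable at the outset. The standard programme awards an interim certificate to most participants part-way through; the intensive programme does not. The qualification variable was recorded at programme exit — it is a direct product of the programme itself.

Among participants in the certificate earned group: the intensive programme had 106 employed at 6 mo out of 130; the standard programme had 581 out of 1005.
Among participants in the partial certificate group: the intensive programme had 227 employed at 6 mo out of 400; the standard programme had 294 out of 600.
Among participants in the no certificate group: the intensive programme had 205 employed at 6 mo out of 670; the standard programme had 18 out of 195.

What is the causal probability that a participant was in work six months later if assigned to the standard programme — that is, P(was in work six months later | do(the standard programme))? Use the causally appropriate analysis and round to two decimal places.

0.50

Within every qualification attained during the programme level the intensive programme has the higher rate, yet pooled the standard programme does — Simpson's reversal.
Qualification attained during the programme is recorded after the programme and is itself shifted by it — it sits on the causal path from programme to outcome. Conditioning on a mediator would strip out part of the effect we want; the pooled comparison gives the total causal effect.
So P(outcome | do(the standard programme)) is just the pooled rate for the standard programme: 893/1800 = 0.496.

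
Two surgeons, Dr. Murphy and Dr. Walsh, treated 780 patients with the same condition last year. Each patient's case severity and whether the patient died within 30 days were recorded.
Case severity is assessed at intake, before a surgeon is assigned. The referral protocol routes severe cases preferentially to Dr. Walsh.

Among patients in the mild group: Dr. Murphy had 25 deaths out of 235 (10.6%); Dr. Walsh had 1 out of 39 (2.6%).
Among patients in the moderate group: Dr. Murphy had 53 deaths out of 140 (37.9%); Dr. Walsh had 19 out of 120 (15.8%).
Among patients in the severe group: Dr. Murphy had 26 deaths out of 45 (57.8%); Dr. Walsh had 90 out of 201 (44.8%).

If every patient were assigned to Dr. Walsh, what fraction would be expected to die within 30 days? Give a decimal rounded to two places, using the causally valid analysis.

0.20

Dr. Walsh is lower inside every case severity stratum but Dr. Murphy is lower in aggregate. Whether to stratify depends on how case severity relates to the surgeon.
Case severity is set before the surgeon has any effect — it is not caused by the surgeon — and it independently drives the outcome. That makes it a confounder, so the causal comparison is within case severity levels.
Standardising Dr. Walsh to the population case severity mix: 0.351·1/39 + 0.333·19/120 + 0.315·90/201 = 0.203.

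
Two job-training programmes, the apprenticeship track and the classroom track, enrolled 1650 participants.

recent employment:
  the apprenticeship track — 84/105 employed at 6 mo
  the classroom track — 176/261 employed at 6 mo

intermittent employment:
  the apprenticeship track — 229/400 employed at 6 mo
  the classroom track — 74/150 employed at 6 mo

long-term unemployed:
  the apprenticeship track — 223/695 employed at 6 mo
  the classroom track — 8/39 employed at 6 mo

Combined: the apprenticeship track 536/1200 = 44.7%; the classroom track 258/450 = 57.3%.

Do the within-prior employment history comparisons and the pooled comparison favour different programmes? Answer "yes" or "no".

yes

Within each prior employment history level (recent employment 80.0% vs 67.4%; intermittent employment 57.2% vs 49.3%; long-term unemployed 32.1% vs 20.5%), the apprenticeship track has the higher rate every time. Pooled: 44.7% vs 57.3% — the classroom track has the higher rate overall. The two comparisons disagree.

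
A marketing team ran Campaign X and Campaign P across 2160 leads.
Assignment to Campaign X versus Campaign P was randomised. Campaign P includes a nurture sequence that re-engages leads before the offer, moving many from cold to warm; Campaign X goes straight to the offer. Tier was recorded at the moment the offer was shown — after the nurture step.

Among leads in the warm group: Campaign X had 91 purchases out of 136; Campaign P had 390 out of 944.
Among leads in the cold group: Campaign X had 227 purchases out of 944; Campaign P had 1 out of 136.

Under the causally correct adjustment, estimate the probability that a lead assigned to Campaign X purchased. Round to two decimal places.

Within every engagement tier level Campaign X has the higher rate, yet pooled Campaign P does — Simpson's reversal.
Stratifying would compare campaigns among leads the campaigns themselves sorted into engagement tier groups — a form of selection on an intermediate. The unconditioned pooled rates give the total causal effect.
So P(outcome | do(Campaign X)) is just the pooled rate for Campaign X: 318/1080 = 0.294.

0.29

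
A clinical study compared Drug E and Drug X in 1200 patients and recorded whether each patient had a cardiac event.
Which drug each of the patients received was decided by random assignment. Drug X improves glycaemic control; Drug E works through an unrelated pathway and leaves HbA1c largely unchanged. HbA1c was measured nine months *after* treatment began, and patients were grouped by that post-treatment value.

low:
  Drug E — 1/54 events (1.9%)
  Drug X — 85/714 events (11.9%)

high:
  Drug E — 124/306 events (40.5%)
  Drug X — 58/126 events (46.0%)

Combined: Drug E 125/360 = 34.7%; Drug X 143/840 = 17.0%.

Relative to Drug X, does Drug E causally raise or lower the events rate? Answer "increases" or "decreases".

Because the drug influences HbA1c, HbA1c is a post-treatment mediator, not a confounder. Stratifying on it would bias the estimate; the causal effect is the crude pooled difference.
Pooled: Drug E 34.7% vs Drug X 17.0%; Drug X is lower overall.

increases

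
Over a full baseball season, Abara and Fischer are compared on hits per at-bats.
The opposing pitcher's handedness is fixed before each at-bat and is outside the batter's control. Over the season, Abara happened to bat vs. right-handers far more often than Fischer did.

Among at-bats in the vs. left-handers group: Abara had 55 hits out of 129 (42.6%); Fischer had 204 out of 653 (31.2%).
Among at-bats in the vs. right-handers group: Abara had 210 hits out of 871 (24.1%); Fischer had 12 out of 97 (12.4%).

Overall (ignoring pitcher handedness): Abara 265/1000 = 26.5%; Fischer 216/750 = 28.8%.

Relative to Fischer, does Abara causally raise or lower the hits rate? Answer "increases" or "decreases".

The imbalance in pitcher handedness arose from how at-bats were allocated, not from anything the player did; and pitcher handedness independently affects the outcome. The pooled gap is confounded — condition on pitcher handedness.
Within each level — vs. left-handers: 42.6% vs 31.2%; vs. right-handers: 24.1% vs 12.4% — Abara is higher every time.

increases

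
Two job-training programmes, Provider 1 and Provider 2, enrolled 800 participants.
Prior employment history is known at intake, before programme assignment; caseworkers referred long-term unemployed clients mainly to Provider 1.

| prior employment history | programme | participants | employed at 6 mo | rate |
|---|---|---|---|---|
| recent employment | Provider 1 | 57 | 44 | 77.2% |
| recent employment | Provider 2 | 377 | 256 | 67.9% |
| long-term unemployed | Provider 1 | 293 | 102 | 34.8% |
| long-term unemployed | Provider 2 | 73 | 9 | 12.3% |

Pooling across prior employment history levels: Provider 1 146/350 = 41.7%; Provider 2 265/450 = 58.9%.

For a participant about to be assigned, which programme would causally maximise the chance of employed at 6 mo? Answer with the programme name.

Provider 1

Since prior employment history is a pre-existing factor (not a product of the programme) and it affects the outcome on its own, it is a confounder. The stratified rates, not the pooled rate, identify the causal effect.
Within each level — recent employment: 77.2% vs 67.9%; long-term unemployed: 34.8% vs 12.3% — Provider 1 is higher every time.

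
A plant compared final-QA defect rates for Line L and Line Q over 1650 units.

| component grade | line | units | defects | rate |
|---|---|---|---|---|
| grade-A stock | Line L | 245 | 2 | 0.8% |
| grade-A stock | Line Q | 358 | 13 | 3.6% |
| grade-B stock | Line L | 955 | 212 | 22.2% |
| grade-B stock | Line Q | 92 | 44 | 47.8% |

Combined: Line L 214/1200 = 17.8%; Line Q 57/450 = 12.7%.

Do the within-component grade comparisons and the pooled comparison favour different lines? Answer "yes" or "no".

Within each component grade level (grade-A stock 0.8% vs 3.6%; grade-B stock 22.2% vs 47.8%), Line L has the lower rate every time. Pooled: 17.8% vs 12.7% — Line Q has the lower rate overall. The two comparisons disagree.

yes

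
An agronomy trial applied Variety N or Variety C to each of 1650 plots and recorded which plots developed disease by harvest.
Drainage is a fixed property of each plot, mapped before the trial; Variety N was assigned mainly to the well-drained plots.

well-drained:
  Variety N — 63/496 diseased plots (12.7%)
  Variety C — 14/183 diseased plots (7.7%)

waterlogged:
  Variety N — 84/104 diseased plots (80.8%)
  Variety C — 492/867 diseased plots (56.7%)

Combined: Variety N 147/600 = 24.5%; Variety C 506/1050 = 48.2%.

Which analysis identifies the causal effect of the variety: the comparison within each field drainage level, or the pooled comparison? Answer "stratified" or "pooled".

stratified

Here field drainage is a common cause — it drives both which variety a case falls under and the outcome. The crude comparison mixes populations; the stratum-specific rates are the causally relevant ones.
Within each level — well-drained: 12.7% vs 7.7%; waterlogged: 80.8% vs 56.7% — Variety C is lower every time.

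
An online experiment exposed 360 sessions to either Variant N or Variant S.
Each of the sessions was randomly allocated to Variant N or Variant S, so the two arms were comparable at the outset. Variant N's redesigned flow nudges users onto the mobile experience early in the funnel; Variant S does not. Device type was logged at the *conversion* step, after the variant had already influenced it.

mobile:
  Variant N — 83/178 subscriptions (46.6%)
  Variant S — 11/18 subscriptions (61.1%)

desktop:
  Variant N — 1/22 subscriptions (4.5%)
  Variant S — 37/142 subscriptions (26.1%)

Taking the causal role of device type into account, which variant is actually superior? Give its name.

Variant N

Because the variant influences device type, device type is a post-treatment mediator, not a confounder. Stratifying on it would bias the estimate; the causal effect is the crude pooled difference.
Pooled: Variant N 42.0% vs Variant S 30.0%; Variant N is higher overall.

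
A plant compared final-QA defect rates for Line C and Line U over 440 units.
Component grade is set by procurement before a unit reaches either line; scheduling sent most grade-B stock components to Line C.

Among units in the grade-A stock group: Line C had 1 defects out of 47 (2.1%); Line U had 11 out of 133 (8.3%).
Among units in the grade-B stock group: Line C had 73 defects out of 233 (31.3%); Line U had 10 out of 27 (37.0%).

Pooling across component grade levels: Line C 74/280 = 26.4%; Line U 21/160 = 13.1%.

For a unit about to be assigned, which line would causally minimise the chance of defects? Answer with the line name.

Line C

Since component grade is a pre-existing factor (not a product of the line) and it affects the outcome on its own, it is a confounder. The stratified rates, not the pooled rate, identify the causal effect.
Within each level — grade-A stock: 2.1% vs 8.3%; grade-B stock: 31.3% vs 37.0% — Line C is lower every time.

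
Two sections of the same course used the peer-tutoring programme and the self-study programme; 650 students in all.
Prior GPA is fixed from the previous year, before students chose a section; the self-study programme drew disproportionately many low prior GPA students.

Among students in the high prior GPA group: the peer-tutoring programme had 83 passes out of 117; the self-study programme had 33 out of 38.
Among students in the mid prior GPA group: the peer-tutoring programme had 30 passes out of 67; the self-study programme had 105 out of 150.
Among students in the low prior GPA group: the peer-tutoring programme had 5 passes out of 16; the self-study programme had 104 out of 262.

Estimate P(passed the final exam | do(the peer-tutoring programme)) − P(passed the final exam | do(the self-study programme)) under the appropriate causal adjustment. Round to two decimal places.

Since prior GPA band is a pre-existing factor (not a product of the teaching method) and it affects the outcome on its own, it is a confounder. The stratified rates, not the pooled rate, identify the causal effect.
Adjusting over the population distribution of prior GPA band: 0.238·(0.709−0.868) + 0.334·(0.448−0.700) + 0.428·(0.312−0.397) = -0.158.

-0.16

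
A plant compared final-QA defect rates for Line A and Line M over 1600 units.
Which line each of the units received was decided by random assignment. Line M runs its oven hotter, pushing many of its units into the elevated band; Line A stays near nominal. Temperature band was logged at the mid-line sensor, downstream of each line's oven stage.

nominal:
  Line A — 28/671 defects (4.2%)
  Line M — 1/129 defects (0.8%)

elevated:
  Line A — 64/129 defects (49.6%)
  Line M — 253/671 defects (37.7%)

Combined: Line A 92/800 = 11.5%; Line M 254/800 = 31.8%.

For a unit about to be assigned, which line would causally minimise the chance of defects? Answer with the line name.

Line A

In-process temperature band here is a post-treatment variable shaped by the line; conditioning on it would introduce bias rather than remove it. The overall comparison is the causal one.
Pooled: Line A 11.5% vs Line M 31.8%; Line A is lower overall.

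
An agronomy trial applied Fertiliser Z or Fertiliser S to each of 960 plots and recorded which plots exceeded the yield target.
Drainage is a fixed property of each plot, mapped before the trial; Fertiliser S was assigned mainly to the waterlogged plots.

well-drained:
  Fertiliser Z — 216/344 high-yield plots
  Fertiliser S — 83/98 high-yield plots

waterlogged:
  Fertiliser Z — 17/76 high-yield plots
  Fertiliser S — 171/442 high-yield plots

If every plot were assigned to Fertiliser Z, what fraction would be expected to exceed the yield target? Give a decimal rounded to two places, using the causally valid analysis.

0.41

Since field drainage is a pre-existing factor (not a product of the fertiliser) and it affects the outcome on its own, it is a confounder. The stratified rates, not the pooled rate, identify the causal effect.
Standardising Fertiliser Z to the population field drainage mix: 0.460·216/344 + 0.540·17/76 = 0.410.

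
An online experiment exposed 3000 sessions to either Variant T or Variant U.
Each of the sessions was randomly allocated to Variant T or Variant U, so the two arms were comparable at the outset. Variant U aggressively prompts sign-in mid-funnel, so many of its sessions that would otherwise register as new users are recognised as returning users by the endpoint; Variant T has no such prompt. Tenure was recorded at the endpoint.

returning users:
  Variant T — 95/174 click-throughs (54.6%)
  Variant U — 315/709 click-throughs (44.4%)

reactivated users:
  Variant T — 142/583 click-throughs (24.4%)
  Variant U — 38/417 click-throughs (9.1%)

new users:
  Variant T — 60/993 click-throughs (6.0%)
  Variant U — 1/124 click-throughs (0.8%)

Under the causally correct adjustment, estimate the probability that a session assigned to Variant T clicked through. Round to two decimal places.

0.17

The stratified and pooled comparisons disagree (Variant T wins within each user tenure; Variant U wins overall), so the answer turns on the causal role of user tenure.
The distribution of user tenure is itself part of what the variant does — it is an intermediate outcome. Holding it fixed would remove that part of the effect; the total effect is the pooled difference.
So P(outcome | do(Variant T)) is just the pooled rate for Variant T: 297/1750 = 0.170.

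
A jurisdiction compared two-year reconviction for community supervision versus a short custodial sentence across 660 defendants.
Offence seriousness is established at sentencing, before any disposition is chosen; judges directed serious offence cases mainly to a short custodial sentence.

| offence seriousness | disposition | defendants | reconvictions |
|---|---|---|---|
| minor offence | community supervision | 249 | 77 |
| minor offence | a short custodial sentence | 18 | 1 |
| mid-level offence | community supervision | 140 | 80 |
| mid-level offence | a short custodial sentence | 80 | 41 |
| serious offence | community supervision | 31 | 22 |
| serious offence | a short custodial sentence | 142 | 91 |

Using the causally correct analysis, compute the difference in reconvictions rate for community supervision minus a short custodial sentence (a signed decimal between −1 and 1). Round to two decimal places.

Within every offence seriousness level a short custodial sentence has the lower rate, yet pooled community supervision does — Simpson's reversal.
The imbalance in offence seriousness arose from how defendants were allocated, not from anything the disposition did; and offence seriousness independently affects the outcome. The pooled gap is confounded — condition on offence seriousness.
Adjusting over the population distribution of offence seriousness: 0.405·(0.309−0.056) + 0.333·(0.571−0.512) + 0.262·(0.710−0.641) = +0.140.

+0.14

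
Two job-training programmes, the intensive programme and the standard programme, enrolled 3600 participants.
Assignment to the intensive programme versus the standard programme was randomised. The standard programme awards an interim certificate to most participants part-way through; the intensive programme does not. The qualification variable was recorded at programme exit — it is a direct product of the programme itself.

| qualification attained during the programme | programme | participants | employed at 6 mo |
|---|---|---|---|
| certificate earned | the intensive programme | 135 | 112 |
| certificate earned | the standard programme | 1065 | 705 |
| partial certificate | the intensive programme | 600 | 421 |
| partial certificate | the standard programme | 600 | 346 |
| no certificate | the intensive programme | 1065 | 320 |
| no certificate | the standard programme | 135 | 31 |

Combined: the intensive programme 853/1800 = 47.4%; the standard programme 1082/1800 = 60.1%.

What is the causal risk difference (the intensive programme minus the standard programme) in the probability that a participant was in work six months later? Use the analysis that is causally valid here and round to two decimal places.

Qualification attained during the programme lies on the pathway programme → qualification attained during the programme → outcome, so adjusting for it blocks the indirect effect. For the total causal effect of programme, use the unadjusted pooled rates.
The causal difference is the pooled difference: 0.474 − 0.601 = -0.127.

-0.13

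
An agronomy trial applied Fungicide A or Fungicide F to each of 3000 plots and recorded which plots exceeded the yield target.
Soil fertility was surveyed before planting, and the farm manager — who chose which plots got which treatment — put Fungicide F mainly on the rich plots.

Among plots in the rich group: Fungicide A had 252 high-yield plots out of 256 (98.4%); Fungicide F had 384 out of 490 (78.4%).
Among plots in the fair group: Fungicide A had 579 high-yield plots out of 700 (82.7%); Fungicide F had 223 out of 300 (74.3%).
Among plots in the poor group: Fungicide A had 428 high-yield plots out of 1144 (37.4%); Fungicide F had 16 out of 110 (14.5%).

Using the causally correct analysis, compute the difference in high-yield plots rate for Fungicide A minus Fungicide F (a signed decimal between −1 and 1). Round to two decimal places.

+0.17

Here soil fertility is a common cause — it drives both which fungicide a case falls under and the outcome. The crude comparison mixes populations; the stratum-specific rates are the causally relevant ones.
Adjusting over the population distribution of soil fertility: 0.249·(0.984−0.784) + 0.333·(0.827−0.743) + 0.418·(0.374−0.145) = +0.173.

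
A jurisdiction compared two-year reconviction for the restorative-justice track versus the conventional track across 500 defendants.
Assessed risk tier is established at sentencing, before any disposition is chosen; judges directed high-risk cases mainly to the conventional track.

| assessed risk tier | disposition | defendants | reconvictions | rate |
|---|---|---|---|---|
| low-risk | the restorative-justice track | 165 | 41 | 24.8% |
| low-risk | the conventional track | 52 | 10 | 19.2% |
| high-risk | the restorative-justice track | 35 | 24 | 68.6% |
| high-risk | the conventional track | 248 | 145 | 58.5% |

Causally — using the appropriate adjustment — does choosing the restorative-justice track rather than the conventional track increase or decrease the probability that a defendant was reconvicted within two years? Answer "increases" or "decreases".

Nothing the disposition does changes assessed risk tier; the imbalance is an allocation artefact. With assessed risk tier also predicting the outcome, the pooled figure is confounded, and the within-stratum comparison is the causal one.
Within each level — low-risk: 24.8% vs 19.2%; high-risk: 68.6% vs 58.5% — the conventional track is lower every time.

increases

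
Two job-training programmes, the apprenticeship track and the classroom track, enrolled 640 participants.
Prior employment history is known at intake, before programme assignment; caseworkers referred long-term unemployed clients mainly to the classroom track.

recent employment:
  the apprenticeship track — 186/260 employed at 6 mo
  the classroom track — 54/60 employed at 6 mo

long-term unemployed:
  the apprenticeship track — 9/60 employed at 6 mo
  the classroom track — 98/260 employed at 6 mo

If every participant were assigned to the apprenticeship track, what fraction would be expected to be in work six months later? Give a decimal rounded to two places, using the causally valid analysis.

the classroom track is higher inside every prior employment history stratum but the apprenticeship track is higher in aggregate. Whether to stratify depends on how prior employment history relates to the programme.
Here prior employment history is a common cause — it drives both which programme a case falls under and the outcome. The crude comparison mixes populations; the stratum-specific rates are the causally relevant ones.
Standardising the apprenticeship track to the population prior employment history mix: 0.500·186/260 + 0.500·9/60 = 0.433.

0.43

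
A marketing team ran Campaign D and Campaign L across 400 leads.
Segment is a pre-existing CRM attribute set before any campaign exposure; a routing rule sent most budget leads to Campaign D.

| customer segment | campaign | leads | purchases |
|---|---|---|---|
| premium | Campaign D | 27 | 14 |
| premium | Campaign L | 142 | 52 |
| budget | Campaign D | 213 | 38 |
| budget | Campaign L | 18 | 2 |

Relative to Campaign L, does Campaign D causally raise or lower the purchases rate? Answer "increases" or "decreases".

increases

The customer segment-specific comparison favours Campaign D throughout, but the pooled figures favour Campaign L. The question is whether to condition on customer segment.
Since customer segment is a pre-existing factor (not a product of the campaign) and it affects the outcome on its own, it is a confounder. The stratified rates, not the pooled rate, identify the causal effect.
Within each level — premium: 51.9% vs 36.6%; budget: 17.8% vs 11.1% — Campaign D is higher every time.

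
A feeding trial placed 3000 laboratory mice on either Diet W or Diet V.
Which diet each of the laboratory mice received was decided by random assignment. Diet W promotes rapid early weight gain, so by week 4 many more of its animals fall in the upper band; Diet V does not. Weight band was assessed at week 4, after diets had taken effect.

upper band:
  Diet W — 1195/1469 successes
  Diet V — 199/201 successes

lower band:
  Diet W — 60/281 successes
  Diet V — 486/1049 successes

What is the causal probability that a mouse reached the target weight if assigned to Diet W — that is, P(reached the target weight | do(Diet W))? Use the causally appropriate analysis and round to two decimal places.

0.72

Within every week-4 weight band level Diet V has the higher rate, yet pooled Diet W does — Simpson's reversal.
Week-4 weight band is downstream of the diet. One should not condition on a consequence of treatment, so the overall rates are the right comparison.
So P(outcome | do(Diet W)) is just the pooled rate for Diet W: 1255/1750 = 0.717.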